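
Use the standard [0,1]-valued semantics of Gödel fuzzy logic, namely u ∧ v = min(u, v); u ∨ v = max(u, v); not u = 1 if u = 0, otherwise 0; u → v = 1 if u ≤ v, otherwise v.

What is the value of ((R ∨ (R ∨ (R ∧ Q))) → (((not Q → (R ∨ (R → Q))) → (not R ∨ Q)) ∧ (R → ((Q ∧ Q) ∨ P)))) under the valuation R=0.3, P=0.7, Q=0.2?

(R ∧ Q) = min(0.3, 0.2) = 0.2
(R ∨ (R ∧ Q)) = max(0.3, 0.2) = 0.3
(R ∨ (R ∨ (R ∧ Q))) = max(0.3, 0.3) = 0.3
not Q: Gödel ¬ of 0.2 = 0 (operand ≠ 0)
(R → Q): 0.3 > 0.2, so result = 0.2
(R ∨ (R → Q)) = max(0.3, 0.2) = 0.3
(not Q → (R ∨ (R → Q))): 0 ≤ 0.3, so result = 1
not R: Gödel ¬ of 0.3 = 0 (operand ≠ 0)
(not R ∨ Q) = max(0, 0.2) = 0.2
((not Q → (R ∨ (R → Q))) → (not R ∨ Q)): 1 > 0.2, so result = 0.2
(Q ∧ Q) = min(0.2, 0.2) = 0.2
((Q ∧ Q) ∨ P) = max(0.2, 0.7) = 0.7
(R → ((Q ∧ Q) ∨ P)): 0.3 ≤ 0.7, so result = 1
(((not Q → (R ∨ (R → Q))) → (not R ∨ Q)) ∧ (R → ((Q ∧ Q) ∨ P))) = min(0.2, 1) = 0.2
((R ∨ (R ∨ (R ∧ Q))) → (((not Q → (R ∨ (R → Q))) → (not R ∨ Q)) ∧ (R → ((Q ∧ Q) ∨ P)))): 0.3 > 0.2, so result = 0.2

0.20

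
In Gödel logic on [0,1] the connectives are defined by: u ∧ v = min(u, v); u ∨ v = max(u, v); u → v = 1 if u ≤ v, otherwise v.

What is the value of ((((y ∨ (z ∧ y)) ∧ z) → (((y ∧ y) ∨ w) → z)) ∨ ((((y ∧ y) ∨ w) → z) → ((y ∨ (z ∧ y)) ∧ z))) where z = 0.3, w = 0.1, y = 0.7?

(z ∧ y) = min(0.3, 0.7) = 0.3
(y ∨ (z ∧ y)) = max(0.7, 0.3) = 0.7
((y ∨ (z ∧ y)) ∧ z) = min(0.7, 0.3) = 0.3
(y ∧ y) = min(0.7, 0.7) = 0.7
((y ∧ y) ∨ w) = max(0.7, 0.1) = 0.7
(((y ∧ y) ∨ w) → z): 0.7 > 0.3, so result = 0.3
(((y ∨ (z ∧ y)) ∧ z) → (((y ∧ y) ∨ w) → z)): 0.3 ≤ 0.3, so result = 1
(y ∧ y) = min(0.7, 0.7) = 0.7
((y ∧ y) ∨ w) = max(0.7, 0.1) = 0.7
(((y ∧ y) ∨ w) → z): 0.7 > 0.3, so result = 0.3
(z ∧ y) = min(0.3, 0.7) = 0.3
(y ∨ (z ∧ y)) = max(0.7, 0.3) = 0.7
((y ∨ (z ∧ y)) ∧ z) = min(0.7, 0.3) = 0.3
((((y ∧ y) ∨ w) → z) → ((y ∨ (z ∧ y)) ∧ z)): 0.3 ≤ 0.3, so result = 1
((((y ∨ (z ∧ y)) ∧ z) → (((y ∧ y) ∨ w) → z)) ∨ ((((y ∧ y) ∨ w) → z) → ((y ∨ (z ∧ y)) ∧ z))) = max(1, 1) = 1

1.00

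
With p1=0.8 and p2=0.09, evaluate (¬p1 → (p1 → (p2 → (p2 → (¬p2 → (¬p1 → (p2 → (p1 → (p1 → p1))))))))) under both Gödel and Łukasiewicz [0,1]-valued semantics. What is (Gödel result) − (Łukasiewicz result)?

0.00

Gödel evaluation:
  ¬p1: Gödel ¬ of 0.8 = 0 (operand ≠ 0)
  ¬p2: Gödel ¬ of 0.09 = 0 (operand ≠ 0)
  ¬p1: Gödel ¬ of 0.8 = 0 (operand ≠ 0)
  (p1 → p1): 0.8 ≤ 0.8, so result = 1
  (p1 → (p1 → p1)): 0.8 ≤ 1, so result = 1
  (p2 → (p1 → (p1 → p1))): 0.09 ≤ 1, so result = 1
  (¬p1 → (p2 → (p1 → (p1 → p1)))): 0 ≤ 1, so result = 1
  (¬p2 → (¬p1 → (p2 → (p1 → (p1 → p1))))): 0 ≤ 1, so result = 1
  (p2 → (¬p2 → (¬p1 → (p2 → (p1 → (p1 → p1)))))): 0.09 ≤ 1, so result = 1
  (p2 → (p2 → (¬p2 → (¬p1 → (p2 → (p1 → (p1 → p1))))))): 0.09 ≤ 1, so result = 1
  (p1 → (p2 → (p2 → (¬p2 → (¬p1 → (p2 → (p1 → (p1 → p1)))))))): 0.8 ≤ 1, so result = 1
  (¬p1 → (p1 → (p2 → (p2 → (¬p2 → (¬p1 → (p2 → (p1 → (p1 → p1))))))))): 0 ≤ 1, so result = 1
  Gödel value = 1
Łukasiewicz evaluation:
  ¬p1: Łukasiewicz ¬ gives 1 − 0.8 = 0.2
  ¬p2: Łukasiewicz ¬ gives 1 − 0.09 = 0.91
  ¬p1: Łukasiewicz ¬ gives 1 − 0.8 = 0.2
  (p1 → p1): min(1, 1 − 0.8 + 0.8) = 1
  (p1 → (p1 → p1)): min(1, 1 − 0.8 + 1) = 1
  (p2 → (p1 → (p1 → p1))): min(1, 1 − 0.09 + 1) = 1
  (¬p1 → (p2 → (p1 → (p1 → p1)))): min(1, 1 − 0.2 + 1) = 1
  (¬p2 → (¬p1 → (p2 → (p1 → (p1 → p1))))): min(1, 1 − 0.91 + 1) = 1
  (p2 → (¬p2 → (¬p1 → (p2 → (p1 → (p1 → p1)))))): min(1, 1 − 0.09 + 1) = 1
  (p2 → (p2 → (¬p2 → (¬p1 → (p2 → (p1 → (p1 → p1))))))): min(1, 1 − 0.09 + 1) = 1
  (p1 → (p2 → (p2 → (¬p2 → (¬p1 → (p2 → (p1 → (p1 → p1)))))))): min(1, 1 − 0.8 + 1) = 1
  (¬p1 → (p1 → (p2 → (p2 → (¬p2 → (¬p1 → (p2 → (p1 → (p1 → p1))))))))): min(1, 1 − 0.2 + 1) = 1
  Łukasiewicz value = 1
Difference: 1 − 1 = 0.00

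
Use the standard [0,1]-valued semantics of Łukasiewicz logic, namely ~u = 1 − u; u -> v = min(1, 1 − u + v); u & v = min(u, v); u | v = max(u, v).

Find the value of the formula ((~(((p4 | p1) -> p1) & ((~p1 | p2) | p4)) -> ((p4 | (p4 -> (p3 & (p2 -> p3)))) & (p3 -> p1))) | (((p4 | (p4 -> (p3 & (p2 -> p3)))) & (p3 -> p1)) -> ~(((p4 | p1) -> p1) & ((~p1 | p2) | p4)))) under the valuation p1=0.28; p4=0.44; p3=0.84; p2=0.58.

(p4 | p1) = max(0.44, 0.28) = 0.44
((p4 | p1) -> p1): min(1, 1 − 0.44 + 0.28) = 0.84
~p1: Łukasiewicz ¬ gives 1 − 0.28 = 0.72
(~p1 | p2) = max(0.72, 0.58) = 0.72
((~p1 | p2) | p4) = max(0.72, 0.44) = 0.72
(((p4 | p1) -> p1) & ((~p1 | p2) | p4)) = min(0.84, 0.72) = 0.72
~(((p4 | p1) -> p1) & ((~p1 | p2) | p4)): Łukasiewicz ¬ gives 1 − 0.72 = 0.28
(p2 -> p3): min(1, 1 − 0.58 + 0.84) = 1
(p3 & (p2 -> p3)) = min(0.84, 1) = 0.84
(p4 -> (p3 & (p2 -> p3))): min(1, 1 − 0.44 + 0.84) = 1
(p4 | (p4 -> (p3 & (p2 -> p3)))) = max(0.44, 1) = 1
(p3 -> p1): min(1, 1 − 0.84 + 0.28) = 0.44
((p4 | (p4 -> (p3 & (p2 -> p3)))) & (p3 -> p1)) = min(1, 0.44) = 0.44
(~(((p4 | p1) -> p1) & ((~p1 | p2) | p4)) -> ((p4 | (p4 -> (p3 & (p2 -> p3)))) & (p3 -> p1))): min(1, 1 − 0.28 + 0.44) = 1
(p2 -> p3): min(1, 1 − 0.58 + 0.84) = 1
(p3 & (p2 -> p3)) = min(0.84, 1) = 0.84
(p4 -> (p3 & (p2 -> p3))): min(1, 1 − 0.44 + 0.84) = 1
(p4 | (p4 -> (p3 & (p2 -> p3)))) = max(0.44, 1) = 1
(p3 -> p1): min(1, 1 − 0.84 + 0.28) = 0.44
((p4 | (p4 -> (p3 & (p2 -> p3)))) & (p3 -> p1)) = min(1, 0.44) = 0.44
(p4 | p1) = max(0.44, 0.28) = 0.44
((p4 | p1) -> p1): min(1, 1 − 0.44 + 0.28) = 0.84
~p1: Łukasiewicz ¬ gives 1 − 0.28 = 0.72
(~p1 | p2) = max(0.72, 0.58) = 0.72
((~p1 | p2) | p4) = max(0.72, 0.44) = 0.72
(((p4 | p1) -> p1) & ((~p1 | p2) | p4)) = min(0.84, 0.72) = 0.72
~(((p4 | p1) -> p1) & ((~p1 | p2) | p4)): Łukasiewicz ¬ gives 1 − 0.72 = 0.28
(((p4 | (p4 -> (p3 & (p2 -> p3)))) & (p3 -> p1)) -> ~(((p4 | p1) -> p1) & ((~p1 | p2) | p4))): min(1, 1 − 0.44 + 0.28) = 0.84
((~(((p4 | p1) -> p1) & ((~p1 | p2) | p4)) -> ((p4 | (p4 -> (p3 & (p2 -> p3)))) & (p3 -> p1))) | (((p4 | (p4 -> (p3 & (p2 -> p3)))) & (p3 -> p1)) -> ~(((p4 | p1) -> p1) & ((~p1 | p2) | p4)))) = max(1, 0.84) = 1

1.00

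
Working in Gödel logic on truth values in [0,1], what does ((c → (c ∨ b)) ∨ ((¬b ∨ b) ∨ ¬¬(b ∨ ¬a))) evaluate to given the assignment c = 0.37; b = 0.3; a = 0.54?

(c ∨ b) = max(0.37, 0.3) = 0.37
(c → (c ∨ b)): 0.37 ≤ 0.37, so result = 1
¬b: Gödel ¬ of 0.3 = 0 (operand ≠ 0)
(¬b ∨ b) = max(0, 0.3) = 0.3
¬a: Gödel ¬ of 0.54 = 0 (operand ≠ 0)
(b ∨ ¬a) = max(0.3, 0) = 0.3
¬(b ∨ ¬a): Gödel ¬ of 0.3 = 0 (operand ≠ 0)
¬¬(b ∨ ¬a): Gödel ¬ of 0 = 1 (operand is 0)
((¬b ∨ b) ∨ ¬¬(b ∨ ¬a)) = max(0.3, 1) = 1
((c → (c ∨ b)) ∨ ((¬b ∨ b) ∨ ¬¬(b ∨ ¬a))) = max(1, 1) = 1

1.00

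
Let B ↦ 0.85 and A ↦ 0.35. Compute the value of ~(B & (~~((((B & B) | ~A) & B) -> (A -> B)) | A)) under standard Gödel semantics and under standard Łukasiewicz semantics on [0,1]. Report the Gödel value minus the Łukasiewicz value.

Gödel evaluation:
  (B & B) = min(0.85, 0.85) = 0.85
  ~A: Gödel ¬ of 0.35 = 0 (operand ≠ 0)
  ((B & B) | ~A) = max(0.85, 0) = 0.85
  (((B & B) | ~A) & B) = min(0.85, 0.85) = 0.85
  (A -> B): 0.35 ≤ 0.85, so result = 1
  ((((B & B) | ~A) & B) -> (A -> B)): 0.85 ≤ 1, so result = 1
  ~((((B & B) | ~A) & B) -> (A -> B)): Gödel ¬ of 1 = 0 (operand ≠ 0)
  ~~((((B & B) | ~A) & B) -> (A -> B)): Gödel ¬ of 0 = 1 (operand is 0)
  (~~((((B & B) | ~A) & B) -> (A -> B)) | A) = max(1, 0.35) = 1
  (B & (~~((((B & B) | ~A) & B) -> (A -> B)) | A)) = min(0.85, 1) = 0.85
  ~(B & (~~((((B & B) | ~A) & B) -> (A -> B)) | A)): Gödel ¬ of 0.85 = 0 (operand ≠ 0)
  Gödel value = 0
Łukasiewicz evaluation:
  (B & B) = min(0.85, 0.85) = 0.85
  ~A: Łukasiewicz ¬ gives 1 − 0.35 = 0.65
  ((B & B) | ~A) = max(0.85, 0.65) = 0.85
  (((B & B) | ~A) & B) = min(0.85, 0.85) = 0.85
  (A -> B): min(1, 1 − 0.35 + 0.85) = 1
  ((((B & B) | ~A) & B) -> (A -> B)): min(1, 1 − 0.85 + 1) = 1
  ~((((B & B) | ~A) & B) -> (A -> B)): Łukasiewicz ¬ gives 1 − 1 = 0
  ~~((((B & B) | ~A) & B) -> (A -> B)): Łukasiewicz ¬ gives 1 − 0 = 1
  (~~((((B & B) | ~A) & B) -> (A -> B)) | A) = max(1, 0.35) = 1
  (B & (~~((((B & B) | ~A) & B) -> (A -> B)) | A)) = min(0.85, 1) = 0.85
  ~(B & (~~((((B & B) | ~A) & B) -> (A -> B)) | A)): Łukasiewicz ¬ gives 1 − 0.85 = 0.15
  Łukasiewicz value = 0.15
Difference: 0 − 0.15 = -0.15

-0.15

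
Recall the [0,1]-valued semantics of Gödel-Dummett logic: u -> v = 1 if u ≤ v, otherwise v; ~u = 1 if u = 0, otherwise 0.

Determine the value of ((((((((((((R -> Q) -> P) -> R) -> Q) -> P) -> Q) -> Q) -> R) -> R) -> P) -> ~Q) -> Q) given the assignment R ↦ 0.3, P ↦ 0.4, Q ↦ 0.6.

(R -> Q): 0.3 ≤ 0.6, so result = 1
((R -> Q) -> P): 1 > 0.4, so result = 0.4
(((R -> Q) -> P) -> R): 0.4 > 0.3, so result = 0.3
((((R -> Q) -> P) -> R) -> Q): 0.3 ≤ 0.6, so result = 1
(((((R -> Q) -> P) -> R) -> Q) -> P): 1 > 0.4, so result = 0.4
((((((R -> Q) -> P) -> R) -> Q) -> P) -> Q): 0.4 ≤ 0.6, so result = 1
(((((((R -> Q) -> P) -> R) -> Q) -> P) -> Q) -> Q): 1 > 0.6, so result = 0.6
((((((((R -> Q) -> P) -> R) -> Q) -> P) -> Q) -> Q) -> R): 0.6 > 0.3, so result = 0.3
(((((((((R -> Q) -> P) -> R) -> Q) -> P) -> Q) -> Q) -> R) -> R): 0.3 ≤ 0.3, so result = 1
((((((((((R -> Q) -> P) -> R) -> Q) -> P) -> Q) -> Q) -> R) -> R) -> P): 1 > 0.4, so result = 0.4
~Q: Gödel ¬ of 0.6 = 0 (operand ≠ 0)
(((((((((((R -> Q) -> P) -> R) -> Q) -> P) -> Q) -> Q) -> R) -> R) -> P) -> ~Q): 0.4 > 0, so result = 0
((((((((((((R -> Q) -> P) -> R) -> Q) -> P) -> Q) -> Q) -> R) -> R) -> P) -> ~Q) -> Q): 0 ≤ 0.6, so result = 1

1.00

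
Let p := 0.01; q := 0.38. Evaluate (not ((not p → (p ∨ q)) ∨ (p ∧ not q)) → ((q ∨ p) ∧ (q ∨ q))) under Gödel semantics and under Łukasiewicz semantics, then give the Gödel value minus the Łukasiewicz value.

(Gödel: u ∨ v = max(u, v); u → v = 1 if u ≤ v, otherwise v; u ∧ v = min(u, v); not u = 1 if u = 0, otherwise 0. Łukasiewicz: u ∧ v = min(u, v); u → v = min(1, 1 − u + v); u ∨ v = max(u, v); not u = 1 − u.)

0.23

Gödel evaluation:
  not p: Gödel ¬ of 0.01 = 0 (operand ≠ 0)
  (p ∨ q) = max(0.01, 0.38) = 0.38
  (not p → (p ∨ q)): 0 ≤ 0.38, so result = 1
  not q: Gödel ¬ of 0.38 = 0 (operand ≠ 0)
  (p ∧ not q) = min(0.01, 0) = 0
  ((not p → (p ∨ q)) ∨ (p ∧ not q)) = max(1, 0) = 1
  not ((not p → (p ∨ q)) ∨ (p ∧ not q)): Gödel ¬ of 1 = 0 (operand ≠ 0)
  (q ∨ p) = max(0.38, 0.01) = 0.38
  (q ∨ q) = max(0.38, 0.38) = 0.38
  ((q ∨ p) ∧ (q ∨ q)) = min(0.38, 0.38) = 0.38
  (not ((not p → (p ∨ q)) ∨ (p ∧ not q)) → ((q ∨ p) ∧ (q ∨ q))): 0 ≤ 0.38, so result = 1
  Gödel value = 1
Łukasiewicz evaluation:
  not p: Łukasiewicz ¬ gives 1 − 0.01 = 0.99
  (p ∨ q) = max(0.01, 0.38) = 0.38
  (not p → (p ∨ q)): min(1, 1 − 0.99 + 0.38) = 0.39
  not q: Łukasiewicz ¬ gives 1 − 0.38 = 0.62
  (p ∧ not q) = min(0.01, 0.62) = 0.01
  ((not p → (p ∨ q)) ∨ (p ∧ not q)) = max(0.39, 0.01) = 0.39
  not ((not p → (p ∨ q)) ∨ (p ∧ not q)): Łukasiewicz ¬ gives 1 − 0.39 = 0.61
  (q ∨ p) = max(0.38, 0.01) = 0.38
  (q ∨ q) = max(0.38, 0.38) = 0.38
  ((q ∨ p) ∧ (q ∨ q)) = min(0.38, 0.38) = 0.38
  (not ((not p → (p ∨ q)) ∨ (p ∧ not q)) → ((q ∨ p) ∧ (q ∨ q))): min(1, 1 − 0.61 + 0.38) = 0.77
  Łukasiewicz value = 0.77
Difference: 1 − 0.77 = 0.23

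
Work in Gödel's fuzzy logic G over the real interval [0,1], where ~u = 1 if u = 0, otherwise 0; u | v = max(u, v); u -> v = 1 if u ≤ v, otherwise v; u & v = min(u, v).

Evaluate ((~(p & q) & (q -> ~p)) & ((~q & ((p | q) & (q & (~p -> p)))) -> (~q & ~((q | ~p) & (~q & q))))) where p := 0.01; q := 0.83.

(p & q) = min(0.01, 0.83) = 0.01
~(p & q): Gödel ¬ of 0.01 = 0 (operand ≠ 0)
~p: Gödel ¬ of 0.01 = 0 (operand ≠ 0)
(q -> ~p): 0.83 > 0, so result = 0
(~(p & q) & (q -> ~p)) = min(0, 0) = 0
~q: Gödel ¬ of 0.83 = 0 (operand ≠ 0)
(p | q) = max(0.01, 0.83) = 0.83
~p: Gödel ¬ of 0.01 = 0 (operand ≠ 0)
(~p -> p): 0 ≤ 0.01, so result = 1
(q & (~p -> p)) = min(0.83, 1) = 0.83
((p | q) & (q & (~p -> p))) = min(0.83, 0.83) = 0.83
(~q & ((p | q) & (q & (~p -> p)))) = min(0, 0.83) = 0
~q: Gödel ¬ of 0.83 = 0 (operand ≠ 0)
~p: Gödel ¬ of 0.01 = 0 (operand ≠ 0)
(q | ~p) = max(0.83, 0) = 0.83
~q: Gödel ¬ of 0.83 = 0 (operand ≠ 0)
(~q & q) = min(0, 0.83) = 0
((q | ~p) & (~q & q)) = min(0.83, 0) = 0
~((q | ~p) & (~q & q)): Gödel ¬ of 0 = 1 (operand is 0)
(~q & ~((q | ~p) & (~q & q))) = min(0, 1) = 0
((~q & ((p | q) & (q & (~p -> p)))) -> (~q & ~((q | ~p) & (~q & q)))): 0 ≤ 0, so result = 1
((~(p & q) & (q -> ~p)) & ((~q & ((p | q) & (q & (~p -> p)))) -> (~q & ~((q | ~p) & (~q & q))))) = min(0, 1) = 0

0.00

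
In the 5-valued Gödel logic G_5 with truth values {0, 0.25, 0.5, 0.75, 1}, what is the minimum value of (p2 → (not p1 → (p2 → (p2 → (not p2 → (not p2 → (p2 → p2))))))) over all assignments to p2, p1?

Every assignment gives 1. For instance at p2 = 0, p1 = 0:
  not p1: Gödel ¬ of 0 = 1 (operand is 0)
  not p2: Gödel ¬ of 0 = 1 (operand is 0)
  not p2: Gödel ¬ of 0 = 1 (operand is 0)
  (p2 → p2): 0 ≤ 0, so result = 1
  (not p2 → (p2 → p2)): 1 ≤ 1, so result = 1
  (not p2 → (not p2 → (p2 → p2))): 1 ≤ 1, so result = 1
  (p2 → (not p2 → (not p2 → (p2 → p2)))): 0 ≤ 1, so result = 1
  (p2 → (p2 → (not p2 → (not p2 → (p2 → p2))))): 0 ≤ 1, so result = 1
  (not p1 → (p2 → (p2 → (not p2 → (not p2 → (p2 → p2)))))): 1 ≤ 1, so result = 1
  (p2 → (not p1 → (p2 → (p2 → (not p2 → (not p2 → (p2 → p2))))))): 0 ≤ 1, so result = 1
All 25 assignments give value 1 — the formula is a G_5-tautology.

1.00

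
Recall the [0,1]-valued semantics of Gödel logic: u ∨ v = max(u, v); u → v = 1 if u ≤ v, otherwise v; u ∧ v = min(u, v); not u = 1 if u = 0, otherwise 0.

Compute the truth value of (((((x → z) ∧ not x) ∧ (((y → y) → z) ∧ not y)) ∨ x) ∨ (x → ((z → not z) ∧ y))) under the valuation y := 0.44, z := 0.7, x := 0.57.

(x → z): 0.57 ≤ 0.7, so result = 1
not x: Gödel ¬ of 0.57 = 0 (operand ≠ 0)
((x → z) ∧ not x) = min(1, 0) = 0
(y → y): 0.44 ≤ 0.44, so result = 1
((y → y) → z): 1 > 0.7, so result = 0.7
not y: Gödel ¬ of 0.44 = 0 (operand ≠ 0)
(((y → y) → z) ∧ not y) = min(0.7, 0) = 0
(((x → z) ∧ not x) ∧ (((y → y) → z) ∧ not y)) = min(0, 0) = 0
((((x → z) ∧ not x) ∧ (((y → y) → z) ∧ not y)) ∨ x) = max(0, 0.57) = 0.57
not z: Gödel ¬ of 0.7 = 0 (operand ≠ 0)
(z → not z): 0.7 > 0, so result = 0
((z → not z) ∧ y) = min(0, 0.44) = 0
(x → ((z → not z) ∧ y)): 0.57 > 0, so result = 0
(((((x → z) ∧ not x) ∧ (((y → y) → z) ∧ not y)) ∨ x) ∨ (x → ((z → not z) ∧ y))) = max(0.57, 0) = 0.57

0.57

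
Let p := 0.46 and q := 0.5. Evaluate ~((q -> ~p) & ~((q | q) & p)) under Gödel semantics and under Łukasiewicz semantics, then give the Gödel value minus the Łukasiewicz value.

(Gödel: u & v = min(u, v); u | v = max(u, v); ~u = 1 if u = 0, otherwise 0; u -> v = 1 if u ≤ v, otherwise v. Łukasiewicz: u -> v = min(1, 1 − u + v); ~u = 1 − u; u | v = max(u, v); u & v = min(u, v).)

0.54

Gödel evaluation:
  ~p: Gödel ¬ of 0.46 = 0 (operand ≠ 0)
  (q -> ~p): 0.5 > 0, so result = 0
  (q | q) = max(0.5, 0.5) = 0.5
  ((q | q) & p) = min(0.5, 0.46) = 0.46
  ~((q | q) & p): Gödel ¬ of 0.46 = 0 (operand ≠ 0)
  ((q -> ~p) & ~((q | q) & p)) = min(0, 0) = 0
  ~((q -> ~p) & ~((q | q) & p)): Gödel ¬ of 0 = 1 (operand is 0)
  Gödel value = 1
Łukasiewicz evaluation:
  ~p: Łukasiewicz ¬ gives 1 − 0.46 = 0.54
  (q -> ~p): min(1, 1 − 0.5 + 0.54) = 1
  (q | q) = max(0.5, 0.5) = 0.5
  ((q | q) & p) = min(0.5, 0.46) = 0.46
  ~((q | q) & p): Łukasiewicz ¬ gives 1 − 0.46 = 0.54
  ((q -> ~p) & ~((q | q) & p)) = min(1, 0.54) = 0.54
  ~((q -> ~p) & ~((q | q) & p)): Łukasiewicz ¬ gives 1 − 0.54 = 0.46
  Łukasiewicz value = 0.46
Difference: 1 − 0.46 = 0.54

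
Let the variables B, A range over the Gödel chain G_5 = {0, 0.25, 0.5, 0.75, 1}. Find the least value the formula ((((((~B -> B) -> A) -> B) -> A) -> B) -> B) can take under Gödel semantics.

0.25

The minimum is attained at B = 0.25, A = 0:
  ~B: Gödel ¬ of 0.25 = 0 (operand ≠ 0)
  (~B -> B): 0 ≤ 0.25, so result = 1
  ((~B -> B) -> A): 1 > 0, so result = 0
  (((~B -> B) -> A) -> B): 0 ≤ 0.25, so result = 1
  ((((~B -> B) -> A) -> B) -> A): 1 > 0, so result = 0
  (((((~B -> B) -> A) -> B) -> A) -> B): 0 ≤ 0.25, so result = 1
  ((((((~B -> B) -> A) -> B) -> A) -> B) -> B): 1 > 0.25, so result = 0.25
Checking all 25 assignments confirms none give a value below 0.25.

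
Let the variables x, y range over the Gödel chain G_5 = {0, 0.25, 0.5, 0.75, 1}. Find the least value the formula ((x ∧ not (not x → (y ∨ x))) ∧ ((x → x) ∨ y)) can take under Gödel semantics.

0.00

The minimum is attained at x = 0, y = 0:
  not x: Gödel ¬ of 0 = 1 (operand is 0)
  (y ∨ x) = max(0, 0) = 0
  (not x → (y ∨ x)): 1 > 0, so result = 0
  not (not x → (y ∨ x)): Gödel ¬ of 0 = 1 (operand is 0)
  (x ∧ not (not x → (y ∨ x))) = min(0, 1) = 0
  (x → x): 0 ≤ 0, so result = 1
  ((x → x) ∨ y) = max(1, 0) = 1
  ((x ∧ not (not x → (y ∨ x))) ∧ ((x → x) ∨ y)) = min(0, 1) = 0
Checking all 25 assignments confirms none give a value below 0.00.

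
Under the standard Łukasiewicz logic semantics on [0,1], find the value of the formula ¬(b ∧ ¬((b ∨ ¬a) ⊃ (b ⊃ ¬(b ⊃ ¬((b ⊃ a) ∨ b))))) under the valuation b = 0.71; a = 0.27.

0.98

¬a: Łukasiewicz ¬ gives 1 − 0.27 = 0.73
(b ∨ ¬a) = max(0.71, 0.73) = 0.73
(b ⊃ a): min(1, 1 − 0.71 + 0.27) = 0.56
((b ⊃ a) ∨ b) = max(0.56, 0.71) = 0.71
¬((b ⊃ a) ∨ b): Łukasiewicz ¬ gives 1 − 0.71 = 0.29
(b ⊃ ¬((b ⊃ a) ∨ b)): min(1, 1 − 0.71 + 0.29) = 0.58
¬(b ⊃ ¬((b ⊃ a) ∨ b)): Łukasiewicz ¬ gives 1 − 0.58 = 0.42
(b ⊃ ¬(b ⊃ ¬((b ⊃ a) ∨ b))): min(1, 1 − 0.71 + 0.42) = 0.71
((b ∨ ¬a) ⊃ (b ⊃ ¬(b ⊃ ¬((b ⊃ a) ∨ b)))): min(1, 1 − 0.73 + 0.71) = 0.98
¬((b ∨ ¬a) ⊃ (b ⊃ ¬(b ⊃ ¬((b ⊃ a) ∨ b)))): Łukasiewicz ¬ gives 1 − 0.98 = 0.02
(b ∧ ¬((b ∨ ¬a) ⊃ (b ⊃ ¬(b ⊃ ¬((b ⊃ a) ∨ b))))) = min(0.71, 0.02) = 0.02
¬(b ∧ ¬((b ∨ ¬a) ⊃ (b ⊃ ¬(b ⊃ ¬((b ⊃ a) ∨ b))))): Łukasiewicz ¬ gives 1 − 0.02 = 0.98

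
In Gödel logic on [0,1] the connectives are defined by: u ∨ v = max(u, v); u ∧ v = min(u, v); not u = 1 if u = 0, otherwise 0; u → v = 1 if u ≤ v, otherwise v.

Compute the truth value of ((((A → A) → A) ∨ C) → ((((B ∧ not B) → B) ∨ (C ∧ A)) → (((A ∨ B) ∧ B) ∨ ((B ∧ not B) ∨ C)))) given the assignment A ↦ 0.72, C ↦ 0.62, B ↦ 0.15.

0.62

(A → A): 0.72 ≤ 0.72, so result = 1
((A → A) → A): 1 > 0.72, so result = 0.72
(((A → A) → A) ∨ C) = max(0.72, 0.62) = 0.72
not B: Gödel ¬ of 0.15 = 0 (operand ≠ 0)
(B ∧ not B) = min(0.15, 0) = 0
((B ∧ not B) → B): 0 ≤ 0.15, so result = 1
(C ∧ A) = min(0.62, 0.72) = 0.62
(((B ∧ not B) → B) ∨ (C ∧ A)) = max(1, 0.62) = 1
(A ∨ B) = max(0.72, 0.15) = 0.72
((A ∨ B) ∧ B) = min(0.72, 0.15) = 0.15
not B: Gödel ¬ of 0.15 = 0 (operand ≠ 0)
(B ∧ not B) = min(0.15, 0) = 0
((B ∧ not B) ∨ C) = max(0, 0.62) = 0.62
(((A ∨ B) ∧ B) ∨ ((B ∧ not B) ∨ C)) = max(0.15, 0.62) = 0.62
((((B ∧ not B) → B) ∨ (C ∧ A)) → (((A ∨ B) ∧ B) ∨ ((B ∧ not B) ∨ C))): 1 > 0.62, so result = 0.62
((((A → A) → A) ∨ C) → ((((B ∧ not B) → B) ∨ (C ∧ A)) → (((A ∨ B) ∧ B) ∨ ((B ∧ not B) ∨ C)))): 0.72 > 0.62, so result = 0.62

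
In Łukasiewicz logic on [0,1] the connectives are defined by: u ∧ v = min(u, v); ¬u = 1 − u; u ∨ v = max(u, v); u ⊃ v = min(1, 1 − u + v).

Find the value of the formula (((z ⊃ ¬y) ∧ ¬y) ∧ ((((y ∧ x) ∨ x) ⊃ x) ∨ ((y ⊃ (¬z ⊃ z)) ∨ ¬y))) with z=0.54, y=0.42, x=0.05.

0.58

¬y: Łukasiewicz ¬ gives 1 − 0.42 = 0.58
(z ⊃ ¬y): min(1, 1 − 0.54 + 0.58) = 1
¬y: Łukasiewicz ¬ gives 1 − 0.42 = 0.58
((z ⊃ ¬y) ∧ ¬y) = min(1, 0.58) = 0.58
(y ∧ x) = min(0.42, 0.05) = 0.05
((y ∧ x) ∨ x) = max(0.05, 0.05) = 0.05
(((y ∧ x) ∨ x) ⊃ x): min(1, 1 − 0.05 + 0.05) = 1
¬z: Łukasiewicz ¬ gives 1 − 0.54 = 0.46
(¬z ⊃ z): min(1, 1 − 0.46 + 0.54) = 1
(y ⊃ (¬z ⊃ z)): min(1, 1 − 0.42 + 1) = 1
¬y: Łukasiewicz ¬ gives 1 − 0.42 = 0.58
((y ⊃ (¬z ⊃ z)) ∨ ¬y) = max(1, 0.58) = 1
((((y ∧ x) ∨ x) ⊃ x) ∨ ((y ⊃ (¬z ⊃ z)) ∨ ¬y)) = max(1, 1) = 1
(((z ⊃ ¬y) ∧ ¬y) ∧ ((((y ∧ x) ∨ x) ⊃ x) ∨ ((y ⊃ (¬z ⊃ z)) ∨ ¬y))) = min(0.58, 1) = 0.58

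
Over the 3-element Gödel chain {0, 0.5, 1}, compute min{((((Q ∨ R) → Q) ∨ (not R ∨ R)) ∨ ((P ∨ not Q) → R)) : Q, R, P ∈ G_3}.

0.50

The minimum is attained at Q = 0, R = 0.5, P = 0:
  (Q ∨ R) = max(0, 0.5) = 0.5
  ((Q ∨ R) → Q): 0.5 > 0, so result = 0
  not R: Gödel ¬ of 0.5 = 0 (operand ≠ 0)
  (not R ∨ R) = max(0, 0.5) = 0.5
  (((Q ∨ R) → Q) ∨ (not R ∨ R)) = max(0, 0.5) = 0.5
  not Q: Gödel ¬ of 0 = 1 (operand is 0)
  (P ∨ not Q) = max(0, 1) = 1
  ((P ∨ not Q) → R): 1 > 0.5, so result = 0.5
  ((((Q ∨ R) → Q) ∨ (not R ∨ R)) ∨ ((P ∨ not Q) → R)) = max(0.5, 0.5) = 0.5
Checking all 27 assignments confirms none give a value below 0.50.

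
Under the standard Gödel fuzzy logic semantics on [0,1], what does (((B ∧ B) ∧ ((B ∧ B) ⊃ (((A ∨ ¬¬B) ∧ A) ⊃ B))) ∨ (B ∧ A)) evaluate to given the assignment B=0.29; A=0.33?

(B ∧ B) = min(0.29, 0.29) = 0.29
(B ∧ B) = min(0.29, 0.29) = 0.29
¬B: Gödel ¬ of 0.29 = 0 (operand ≠ 0)
¬¬B: Gödel ¬ of 0 = 1 (operand is 0)
(A ∨ ¬¬B) = max(0.33, 1) = 1
((A ∨ ¬¬B) ∧ A) = min(1, 0.33) = 0.33
(((A ∨ ¬¬B) ∧ A) ⊃ B): 0.33 > 0.29, so result = 0.29
((B ∧ B) ⊃ (((A ∨ ¬¬B) ∧ A) ⊃ B)): 0.29 ≤ 0.29, so result = 1
((B ∧ B) ∧ ((B ∧ B) ⊃ (((A ∨ ¬¬B) ∧ A) ⊃ B))) = min(0.29, 1) = 0.29
(B ∧ A) = min(0.29, 0.33) = 0.29
(((B ∧ B) ∧ ((B ∧ B) ⊃ (((A ∨ ¬¬B) ∧ A) ⊃ B))) ∨ (B ∧ A)) = max(0.29, 0.29) = 0.29

0.29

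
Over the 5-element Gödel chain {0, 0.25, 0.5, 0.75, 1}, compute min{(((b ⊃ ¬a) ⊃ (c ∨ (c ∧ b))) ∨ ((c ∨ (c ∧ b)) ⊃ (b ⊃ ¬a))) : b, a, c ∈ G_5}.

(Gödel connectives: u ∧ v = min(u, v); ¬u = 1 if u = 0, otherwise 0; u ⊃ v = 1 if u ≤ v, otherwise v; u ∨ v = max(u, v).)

1.00

Every assignment gives 1. For instance at b = 0, a = 0, c = 0:
  ¬a: Gödel ¬ of 0 = 1 (operand is 0)
  (b ⊃ ¬a): 0 ≤ 1, so result = 1
  (c ∧ b) = min(0, 0) = 0
  (c ∨ (c ∧ b)) = max(0, 0) = 0
  ((b ⊃ ¬a) ⊃ (c ∨ (c ∧ b))): 1 > 0, so result = 0
  (c ∧ b) = min(0, 0) = 0
  (c ∨ (c ∧ b)) = max(0, 0) = 0
  ¬a: Gödel ¬ of 0 = 1 (operand is 0)
  (b ⊃ ¬a): 0 ≤ 1, so result = 1
  ((c ∨ (c ∧ b)) ⊃ (b ⊃ ¬a)): 0 ≤ 1, so result = 1
  (((b ⊃ ¬a) ⊃ (c ∨ (c ∧ b))) ∨ ((c ∨ (c ∧ b)) ⊃ (b ⊃ ¬a))) = max(0, 1) = 1
All 125 assignments give value 1 — the formula is a G_5-tautology.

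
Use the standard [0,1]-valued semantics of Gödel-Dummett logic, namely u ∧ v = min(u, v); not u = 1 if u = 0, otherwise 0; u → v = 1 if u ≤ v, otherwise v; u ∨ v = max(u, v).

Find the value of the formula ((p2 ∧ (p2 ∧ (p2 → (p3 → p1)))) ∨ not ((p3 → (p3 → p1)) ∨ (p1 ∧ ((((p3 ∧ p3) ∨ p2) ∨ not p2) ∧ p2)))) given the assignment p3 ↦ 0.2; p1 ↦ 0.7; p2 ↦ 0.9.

(p3 → p1): 0.2 ≤ 0.7, so result = 1
(p2 → (p3 → p1)): 0.9 ≤ 1, so result = 1
(p2 ∧ (p2 → (p3 → p1))) = min(0.9, 1) = 0.9
(p2 ∧ (p2 ∧ (p2 → (p3 → p1)))) = min(0.9, 0.9) = 0.9
(p3 → p1): 0.2 ≤ 0.7, so result = 1
(p3 → (p3 → p1)): 0.2 ≤ 1, so result = 1
(p3 ∧ p3) = min(0.2, 0.2) = 0.2
((p3 ∧ p3) ∨ p2) = max(0.2, 0.9) = 0.9
not p2: Gödel ¬ of 0.9 = 0 (operand ≠ 0)
(((p3 ∧ p3) ∨ p2) ∨ not p2) = max(0.9, 0) = 0.9
((((p3 ∧ p3) ∨ p2) ∨ not p2) ∧ p2) = min(0.9, 0.9) = 0.9
(p1 ∧ ((((p3 ∧ p3) ∨ p2) ∨ not p2) ∧ p2)) = min(0.7, 0.9) = 0.7
((p3 → (p3 → p1)) ∨ (p1 ∧ ((((p3 ∧ p3) ∨ p2) ∨ not p2) ∧ p2))) = max(1, 0.7) = 1
not ((p3 → (p3 → p1)) ∨ (p1 ∧ ((((p3 ∧ p3) ∨ p2) ∨ not p2) ∧ p2))): Gödel ¬ of 1 = 0 (operand ≠ 0)
((p2 ∧ (p2 ∧ (p2 → (p3 → p1)))) ∨ not ((p3 → (p3 → p1)) ∨ (p1 ∧ ((((p3 ∧ p3) ∨ p2) ∨ not p2) ∧ p2)))) = max(0.9, 0) = 0.9

0.90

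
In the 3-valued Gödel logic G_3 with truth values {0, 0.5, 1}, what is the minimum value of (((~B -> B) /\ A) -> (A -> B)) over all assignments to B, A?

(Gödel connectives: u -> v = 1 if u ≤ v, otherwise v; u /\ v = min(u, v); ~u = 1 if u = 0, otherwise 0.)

The minimum is attained at B = 0.5, A = 1:
  ~B: Gödel ¬ of 0.5 = 0 (operand ≠ 0)
  (~B -> B): 0 ≤ 0.5, so result = 1
  ((~B -> B) /\ A) = min(1, 1) = 1
  (A -> B): 1 > 0.5, so result = 0.5
  (((~B -> B) /\ A) -> (A -> B)): 1 > 0.5, so result = 0.5
Checking all 9 assignments confirms none give a value below 0.50.

0.50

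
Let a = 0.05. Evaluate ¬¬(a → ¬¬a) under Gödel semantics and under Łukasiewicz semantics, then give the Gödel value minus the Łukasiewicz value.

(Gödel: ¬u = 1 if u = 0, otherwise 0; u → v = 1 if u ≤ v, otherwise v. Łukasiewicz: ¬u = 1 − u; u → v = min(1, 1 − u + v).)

Gödel evaluation:
  ¬a: Gödel ¬ of 0.05 = 0 (operand ≠ 0)
  ¬¬a: Gödel ¬ of 0 = 1 (operand is 0)
  (a → ¬¬a): 0.05 ≤ 1, so result = 1
  ¬(a → ¬¬a): Gödel ¬ of 1 = 0 (operand ≠ 0)
  ¬¬(a → ¬¬a): Gödel ¬ of 0 = 1 (operand is 0)
  Gödel value = 1
Łukasiewicz evaluation:
  ¬a: Łukasiewicz ¬ gives 1 − 0.05 = 0.95
  ¬¬a: Łukasiewicz ¬ gives 1 − 0.95 = 0.05
  (a → ¬¬a): min(1, 1 − 0.05 + 0.05) = 1
  ¬(a → ¬¬a): Łukasiewicz ¬ gives 1 − 1 = 0
  ¬¬(a → ¬¬a): Łukasiewicz ¬ gives 1 − 0 = 1
  Łukasiewicz value = 1
Difference: 1 − 1 = 0.00

0.00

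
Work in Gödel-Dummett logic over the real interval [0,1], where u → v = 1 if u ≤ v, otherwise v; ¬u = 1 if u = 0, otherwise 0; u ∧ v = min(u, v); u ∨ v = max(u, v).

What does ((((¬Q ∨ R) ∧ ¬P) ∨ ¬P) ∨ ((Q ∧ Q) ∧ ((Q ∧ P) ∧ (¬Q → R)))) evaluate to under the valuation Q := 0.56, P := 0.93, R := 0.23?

0.56

¬Q: Gödel ¬ of 0.56 = 0 (operand ≠ 0)
(¬Q ∨ R) = max(0, 0.23) = 0.23
¬P: Gödel ¬ of 0.93 = 0 (operand ≠ 0)
((¬Q ∨ R) ∧ ¬P) = min(0.23, 0) = 0
¬P: Gödel ¬ of 0.93 = 0 (operand ≠ 0)
(((¬Q ∨ R) ∧ ¬P) ∨ ¬P) = max(0, 0) = 0
(Q ∧ Q) = min(0.56, 0.56) = 0.56
(Q ∧ P) = min(0.56, 0.93) = 0.56
¬Q: Gödel ¬ of 0.56 = 0 (operand ≠ 0)
(¬Q → R): 0 ≤ 0.23, so result = 1
((Q ∧ P) ∧ (¬Q → R)) = min(0.56, 1) = 0.56
((Q ∧ Q) ∧ ((Q ∧ P) ∧ (¬Q → R))) = min(0.56, 0.56) = 0.56
((((¬Q ∨ R) ∧ ¬P) ∨ ¬P) ∨ ((Q ∧ Q) ∧ ((Q ∧ P) ∧ (¬Q → R)))) = max(0, 0.56) = 0.56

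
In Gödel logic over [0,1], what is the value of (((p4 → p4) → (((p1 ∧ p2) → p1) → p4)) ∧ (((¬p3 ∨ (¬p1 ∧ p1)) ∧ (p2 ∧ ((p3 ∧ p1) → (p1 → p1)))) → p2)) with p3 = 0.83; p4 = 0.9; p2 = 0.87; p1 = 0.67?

0.90

(p4 → p4): 0.9 ≤ 0.9, so result = 1
(p1 ∧ p2) = min(0.67, 0.87) = 0.67
((p1 ∧ p2) → p1): 0.67 ≤ 0.67, so result = 1
(((p1 ∧ p2) → p1) → p4): 1 > 0.9, so result = 0.9
((p4 → p4) → (((p1 ∧ p2) → p1) → p4)): 1 > 0.9, so result = 0.9
¬p3: Gödel ¬ of 0.83 = 0 (operand ≠ 0)
¬p1: Gödel ¬ of 0.67 = 0 (operand ≠ 0)
(¬p1 ∧ p1) = min(0, 0.67) = 0
(¬p3 ∨ (¬p1 ∧ p1)) = max(0, 0) = 0
(p3 ∧ p1) = min(0.83, 0.67) = 0.67
(p1 → p1): 0.67 ≤ 0.67, so result = 1
((p3 ∧ p1) → (p1 → p1)): 0.67 ≤ 1, so result = 1
(p2 ∧ ((p3 ∧ p1) → (p1 → p1))) = min(0.87, 1) = 0.87
((¬p3 ∨ (¬p1 ∧ p1)) ∧ (p2 ∧ ((p3 ∧ p1) → (p1 → p1)))) = min(0, 0.87) = 0
(((¬p3 ∨ (¬p1 ∧ p1)) ∧ (p2 ∧ ((p3 ∧ p1) → (p1 → p1)))) → p2): 0 ≤ 0.87, so result = 1
(((p4 → p4) → (((p1 ∧ p2) → p1) → p4)) ∧ (((¬p3 ∨ (¬p1 ∧ p1)) ∧ (p2 ∧ ((p3 ∧ p1) → (p1 → p1)))) → p2)) = min(0.9, 1) = 0.9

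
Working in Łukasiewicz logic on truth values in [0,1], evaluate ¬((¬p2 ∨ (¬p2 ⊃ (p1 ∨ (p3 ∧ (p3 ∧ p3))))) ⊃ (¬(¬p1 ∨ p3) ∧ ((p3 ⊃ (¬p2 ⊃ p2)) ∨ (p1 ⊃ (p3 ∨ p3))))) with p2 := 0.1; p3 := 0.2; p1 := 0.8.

¬p2: Łukasiewicz ¬ gives 1 − 0.1 = 0.9
¬p2: Łukasiewicz ¬ gives 1 − 0.1 = 0.9
(p3 ∧ p3) = min(0.2, 0.2) = 0.2
(p3 ∧ (p3 ∧ p3)) = min(0.2, 0.2) = 0.2
(p1 ∨ (p3 ∧ (p3 ∧ p3))) = max(0.8, 0.2) = 0.8
(¬p2 ⊃ (p1 ∨ (p3 ∧ (p3 ∧ p3)))): min(1, 1 − 0.9 + 0.8) = 0.9
(¬p2 ∨ (¬p2 ⊃ (p1 ∨ (p3 ∧ (p3 ∧ p3))))) = max(0.9, 0.9) = 0.9
¬p1: Łukasiewicz ¬ gives 1 − 0.8 = 0.2
(¬p1 ∨ p3) = max(0.2, 0.2) = 0.2
¬(¬p1 ∨ p3): Łukasiewicz ¬ gives 1 − 0.2 = 0.8
¬p2: Łukasiewicz ¬ gives 1 − 0.1 = 0.9
(¬p2 ⊃ p2): min(1, 1 − 0.9 + 0.1) = 0.2
(p3 ⊃ (¬p2 ⊃ p2)): min(1, 1 − 0.2 + 0.2) = 1
(p3 ∨ p3) = max(0.2, 0.2) = 0.2
(p1 ⊃ (p3 ∨ p3)): min(1, 1 − 0.8 + 0.2) = 0.4
((p3 ⊃ (¬p2 ⊃ p2)) ∨ (p1 ⊃ (p3 ∨ p3))) = max(1, 0.4) = 1
(¬(¬p1 ∨ p3) ∧ ((p3 ⊃ (¬p2 ⊃ p2)) ∨ (p1 ⊃ (p3 ∨ p3)))) = min(0.8, 1) = 0.8
((¬p2 ∨ (¬p2 ⊃ (p1 ∨ (p3 ∧ (p3 ∧ p3))))) ⊃ (¬(¬p1 ∨ p3) ∧ ((p3 ⊃ (¬p2 ⊃ p2)) ∨ (p1 ⊃ (p3 ∨ p3))))): min(1, 1 − 0.9 + 0.8) = 0.9
¬((¬p2 ∨ (¬p2 ⊃ (p1 ∨ (p3 ∧ (p3 ∧ p3))))) ⊃ (¬(¬p1 ∨ p3) ∧ ((p3 ⊃ (¬p2 ⊃ p2)) ∨ (p1 ⊃ (p3 ∨ p3))))): Łukasiewicz ¬ gives 1 − 0.9 = 0.1

0.10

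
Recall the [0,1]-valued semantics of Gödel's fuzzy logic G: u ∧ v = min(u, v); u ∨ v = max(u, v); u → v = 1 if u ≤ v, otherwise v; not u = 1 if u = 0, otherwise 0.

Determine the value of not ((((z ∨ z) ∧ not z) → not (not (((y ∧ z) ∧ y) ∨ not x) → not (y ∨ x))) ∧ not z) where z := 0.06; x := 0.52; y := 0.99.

1.00

(z ∨ z) = max(0.06, 0.06) = 0.06
not z: Gödel ¬ of 0.06 = 0 (operand ≠ 0)
((z ∨ z) ∧ not z) = min(0.06, 0) = 0
(y ∧ z) = min(0.99, 0.06) = 0.06
((y ∧ z) ∧ y) = min(0.06, 0.99) = 0.06
not x: Gödel ¬ of 0.52 = 0 (operand ≠ 0)
(((y ∧ z) ∧ y) ∨ not x) = max(0.06, 0) = 0.06
not (((y ∧ z) ∧ y) ∨ not x): Gödel ¬ of 0.06 = 0 (operand ≠ 0)
(y ∨ x) = max(0.99, 0.52) = 0.99
not (y ∨ x): Gödel ¬ of 0.99 = 0 (operand ≠ 0)
(not (((y ∧ z) ∧ y) ∨ not x) → not (y ∨ x)): 0 ≤ 0, so result = 1
not (not (((y ∧ z) ∧ y) ∨ not x) → not (y ∨ x)): Gödel ¬ of 1 = 0 (operand ≠ 0)
(((z ∨ z) ∧ not z) → not (not (((y ∧ z) ∧ y) ∨ not x) → not (y ∨ x))): 0 ≤ 0, so result = 1
not z: Gödel ¬ of 0.06 = 0 (operand ≠ 0)
((((z ∨ z) ∧ not z) → not (not (((y ∧ z) ∧ y) ∨ not x) → not (y ∨ x))) ∧ not z) = min(1, 0) = 0
not ((((z ∨ z) ∧ not z) → not (not (((y ∧ z) ∧ y) ∨ not x) → not (y ∨ x))) ∧ not z): Gödel ¬ of 0 = 1 (operand is 0)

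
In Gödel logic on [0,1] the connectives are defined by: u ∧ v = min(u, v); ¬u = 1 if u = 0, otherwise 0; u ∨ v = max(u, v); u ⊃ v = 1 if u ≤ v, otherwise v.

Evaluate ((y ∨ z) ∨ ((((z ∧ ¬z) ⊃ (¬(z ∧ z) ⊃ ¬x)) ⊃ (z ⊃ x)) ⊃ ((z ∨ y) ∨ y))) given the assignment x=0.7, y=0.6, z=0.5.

0.60

(y ∨ z) = max(0.6, 0.5) = 0.6
¬z: Gödel ¬ of 0.5 = 0 (operand ≠ 0)
(z ∧ ¬z) = min(0.5, 0) = 0
(z ∧ z) = min(0.5, 0.5) = 0.5
¬(z ∧ z): Gödel ¬ of 0.5 = 0 (operand ≠ 0)
¬x: Gödel ¬ of 0.7 = 0 (operand ≠ 0)
(¬(z ∧ z) ⊃ ¬x): 0 ≤ 0, so result = 1
((z ∧ ¬z) ⊃ (¬(z ∧ z) ⊃ ¬x)): 0 ≤ 1, so result = 1
(z ⊃ x): 0.5 ≤ 0.7, so result = 1
(((z ∧ ¬z) ⊃ (¬(z ∧ z) ⊃ ¬x)) ⊃ (z ⊃ x)): 1 ≤ 1, so result = 1
(z ∨ y) = max(0.5, 0.6) = 0.6
((z ∨ y) ∨ y) = max(0.6, 0.6) = 0.6
((((z ∧ ¬z) ⊃ (¬(z ∧ z) ⊃ ¬x)) ⊃ (z ⊃ x)) ⊃ ((z ∨ y) ∨ y)): 1 > 0.6, so result = 0.6
((y ∨ z) ∨ ((((z ∧ ¬z) ⊃ (¬(z ∧ z) ⊃ ¬x)) ⊃ (z ⊃ x)) ⊃ ((z ∨ y) ∨ y))) = max(0.6, 0.6) = 0.6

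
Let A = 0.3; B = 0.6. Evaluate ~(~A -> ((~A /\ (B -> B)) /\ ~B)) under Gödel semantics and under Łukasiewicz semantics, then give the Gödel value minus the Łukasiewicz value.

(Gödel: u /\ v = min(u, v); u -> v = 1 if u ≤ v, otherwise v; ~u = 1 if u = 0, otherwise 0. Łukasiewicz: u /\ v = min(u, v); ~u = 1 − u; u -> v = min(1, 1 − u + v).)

-0.30

Gödel evaluation:
  ~A: Gödel ¬ of 0.3 = 0 (operand ≠ 0)
  ~A: Gödel ¬ of 0.3 = 0 (operand ≠ 0)
  (B -> B): 0.6 ≤ 0.6, so result = 1
  (~A /\ (B -> B)) = min(0, 1) = 0
  ~B: Gödel ¬ of 0.6 = 0 (operand ≠ 0)
  ((~A /\ (B -> B)) /\ ~B) = min(0, 0) = 0
  (~A -> ((~A /\ (B -> B)) /\ ~B)): 0 ≤ 0, so result = 1
  ~(~A -> ((~A /\ (B -> B)) /\ ~B)): Gödel ¬ of 1 = 0 (operand ≠ 0)
  Gödel value = 0
Łukasiewicz evaluation:
  ~A: Łukasiewicz ¬ gives 1 − 0.3 = 0.7
  ~A: Łukasiewicz ¬ gives 1 − 0.3 = 0.7
  (B -> B): min(1, 1 − 0.6 + 0.6) = 1
  (~A /\ (B -> B)) = min(0.7, 1) = 0.7
  ~B: Łukasiewicz ¬ gives 1 − 0.6 = 0.4
  ((~A /\ (B -> B)) /\ ~B) = min(0.7, 0.4) = 0.4
  (~A -> ((~A /\ (B -> B)) /\ ~B)): min(1, 1 − 0.7 + 0.4) = 0.7
  ~(~A -> ((~A /\ (B -> B)) /\ ~B)): Łukasiewicz ¬ gives 1 − 0.7 = 0.3
  Łukasiewicz value = 0.3
Difference: 0 − 0.3 = -0.30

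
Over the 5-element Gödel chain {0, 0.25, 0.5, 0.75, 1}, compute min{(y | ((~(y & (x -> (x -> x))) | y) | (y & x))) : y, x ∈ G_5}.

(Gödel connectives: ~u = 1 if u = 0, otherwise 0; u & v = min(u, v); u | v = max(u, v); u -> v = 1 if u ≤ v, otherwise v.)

The minimum is attained at y = 0.25, x = 0:
  (x -> x): 0 ≤ 0, so result = 1
  (x -> (x -> x)): 0 ≤ 1, so result = 1
  (y & (x -> (x -> x))) = min(0.25, 1) = 0.25
  ~(y & (x -> (x -> x))): Gödel ¬ of 0.25 = 0 (operand ≠ 0)
  (~(y & (x -> (x -> x))) | y) = max(0, 0.25) = 0.25
  (y & x) = min(0.25, 0) = 0
  ((~(y & (x -> (x -> x))) | y) | (y & x)) = max(0.25, 0) = 0.25
  (y | ((~(y & (x -> (x -> x))) | y) | (y & x))) = max(0.25, 0.25) = 0.25
Checking all 25 assignments confirms none give a value below 0.25.

0.25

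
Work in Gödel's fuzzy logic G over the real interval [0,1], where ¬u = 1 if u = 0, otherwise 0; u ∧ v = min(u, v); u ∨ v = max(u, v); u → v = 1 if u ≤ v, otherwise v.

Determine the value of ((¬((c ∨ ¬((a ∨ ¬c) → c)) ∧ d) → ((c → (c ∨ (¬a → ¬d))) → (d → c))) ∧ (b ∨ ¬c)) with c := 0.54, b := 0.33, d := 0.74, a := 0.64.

0.33

¬c: Gödel ¬ of 0.54 = 0 (operand ≠ 0)
(a ∨ ¬c) = max(0.64, 0) = 0.64
((a ∨ ¬c) → c): 0.64 > 0.54, so result = 0.54
¬((a ∨ ¬c) → c): Gödel ¬ of 0.54 = 0 (operand ≠ 0)
(c ∨ ¬((a ∨ ¬c) → c)) = max(0.54, 0) = 0.54
((c ∨ ¬((a ∨ ¬c) → c)) ∧ d) = min(0.54, 0.74) = 0.54
¬((c ∨ ¬((a ∨ ¬c) → c)) ∧ d): Gödel ¬ of 0.54 = 0 (operand ≠ 0)
¬a: Gödel ¬ of 0.64 = 0 (operand ≠ 0)
¬d: Gödel ¬ of 0.74 = 0 (operand ≠ 0)
(¬a → ¬d): 0 ≤ 0, so result = 1
(c ∨ (¬a → ¬d)) = max(0.54, 1) = 1
(c → (c ∨ (¬a → ¬d))): 0.54 ≤ 1, so result = 1
(d → c): 0.74 > 0.54, so result = 0.54
((c → (c ∨ (¬a → ¬d))) → (d → c)): 1 > 0.54, so result = 0.54
(¬((c ∨ ¬((a ∨ ¬c) → c)) ∧ d) → ((c → (c ∨ (¬a → ¬d))) → (d → c))): 0 ≤ 0.54, so result = 1
¬c: Gödel ¬ of 0.54 = 0 (operand ≠ 0)
(b ∨ ¬c) = max(0.33, 0) = 0.33
((¬((c ∨ ¬((a ∨ ¬c) → c)) ∧ d) → ((c → (c ∨ (¬a → ¬d))) → (d → c))) ∧ (b ∨ ¬c)) = min(1, 0.33) = 0.33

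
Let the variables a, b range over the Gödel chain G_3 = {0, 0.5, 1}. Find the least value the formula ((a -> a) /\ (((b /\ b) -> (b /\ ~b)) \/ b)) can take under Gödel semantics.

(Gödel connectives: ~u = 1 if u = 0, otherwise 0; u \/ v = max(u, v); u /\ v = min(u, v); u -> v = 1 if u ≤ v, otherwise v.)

0.50

The minimum is attained at a = 0, b = 0.5:
  (a -> a): 0 ≤ 0, so result = 1
  (b /\ b) = min(0.5, 0.5) = 0.5
  ~b: Gödel ¬ of 0.5 = 0 (operand ≠ 0)
  (b /\ ~b) = min(0.5, 0) = 0
  ((b /\ b) -> (b /\ ~b)): 0.5 > 0, so result = 0
  (((b /\ b) -> (b /\ ~b)) \/ b) = max(0, 0.5) = 0.5
  ((a -> a) /\ (((b /\ b) -> (b /\ ~b)) \/ b)) = min(1, 0.5) = 0.5
Checking all 9 assignments confirms none give a value below 0.50.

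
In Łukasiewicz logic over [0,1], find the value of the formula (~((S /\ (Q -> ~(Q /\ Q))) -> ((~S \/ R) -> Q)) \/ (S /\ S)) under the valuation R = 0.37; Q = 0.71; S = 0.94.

0.94

(Q /\ Q) = min(0.71, 0.71) = 0.71
~(Q /\ Q): Łukasiewicz ¬ gives 1 − 0.71 = 0.29
(Q -> ~(Q /\ Q)): min(1, 1 − 0.71 + 0.29) = 0.58
(S /\ (Q -> ~(Q /\ Q))) = min(0.94, 0.58) = 0.58
~S: Łukasiewicz ¬ gives 1 − 0.94 = 0.06
(~S \/ R) = max(0.06, 0.37) = 0.37
((~S \/ R) -> Q): min(1, 1 − 0.37 + 0.71) = 1
((S /\ (Q -> ~(Q /\ Q))) -> ((~S \/ R) -> Q)): min(1, 1 − 0.58 + 1) = 1
~((S /\ (Q -> ~(Q /\ Q))) -> ((~S \/ R) -> Q)): Łukasiewicz ¬ gives 1 − 1 = 0
(S /\ S) = min(0.94, 0.94) = 0.94
(~((S /\ (Q -> ~(Q /\ Q))) -> ((~S \/ R) -> Q)) \/ (S /\ S)) = max(0, 0.94) = 0.94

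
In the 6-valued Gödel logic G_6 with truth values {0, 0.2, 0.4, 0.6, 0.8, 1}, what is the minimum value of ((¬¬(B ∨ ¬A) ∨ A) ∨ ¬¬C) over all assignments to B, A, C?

The minimum is attained at B = 0, A = 0.2, C = 0:
  ¬A: Gödel ¬ of 0.2 = 0 (operand ≠ 0)
  (B ∨ ¬A) = max(0, 0) = 0
  ¬(B ∨ ¬A): Gödel ¬ of 0 = 1 (operand is 0)
  ¬¬(B ∨ ¬A): Gödel ¬ of 1 = 0 (operand ≠ 0)
  (¬¬(B ∨ ¬A) ∨ A) = max(0, 0.2) = 0.2
  ¬C: Gödel ¬ of 0 = 1 (operand is 0)
  ¬¬C: Gödel ¬ of 1 = 0 (operand ≠ 0)
  ((¬¬(B ∨ ¬A) ∨ A) ∨ ¬¬C) = max(0.2, 0) = 0.2
Checking all 216 assignments confirms none give a value below 0.20.

0.20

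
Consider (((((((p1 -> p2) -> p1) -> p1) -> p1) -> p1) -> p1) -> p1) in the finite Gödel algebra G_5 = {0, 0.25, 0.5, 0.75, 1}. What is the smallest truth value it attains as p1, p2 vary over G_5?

0.25

The minimum is attained at p1 = 0.25, p2 = 0:
  (p1 -> p2): 0.25 > 0, so result = 0
  ((p1 -> p2) -> p1): 0 ≤ 0.25, so result = 1
  (((p1 -> p2) -> p1) -> p1): 1 > 0.25, so result = 0.25
  ((((p1 -> p2) -> p1) -> p1) -> p1): 0.25 ≤ 0.25, so result = 1
  (((((p1 -> p2) -> p1) -> p1) -> p1) -> p1): 1 > 0.25, so result = 0.25
  ((((((p1 -> p2) -> p1) -> p1) -> p1) -> p1) -> p1): 0.25 ≤ 0.25, so result = 1
  (((((((p1 -> p2) -> p1) -> p1) -> p1) -> p1) -> p1) -> p1): 1 > 0.25, so result = 0.25
Checking all 25 assignments confirms none give a value below 0.25.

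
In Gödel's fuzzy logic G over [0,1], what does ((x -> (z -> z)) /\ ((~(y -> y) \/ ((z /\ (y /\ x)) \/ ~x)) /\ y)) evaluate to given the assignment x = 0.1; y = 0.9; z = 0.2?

(z -> z): 0.2 ≤ 0.2, so result = 1
(x -> (z -> z)): 0.1 ≤ 1, so result = 1
(y -> y): 0.9 ≤ 0.9, so result = 1
~(y -> y): Gödel ¬ of 1 = 0 (operand ≠ 0)
(y /\ x) = min(0.9, 0.1) = 0.1
(z /\ (y /\ x)) = min(0.2, 0.1) = 0.1
~x: Gödel ¬ of 0.1 = 0 (operand ≠ 0)
((z /\ (y /\ x)) \/ ~x) = max(0.1, 0) = 0.1
(~(y -> y) \/ ((z /\ (y /\ x)) \/ ~x)) = max(0, 0.1) = 0.1
((~(y -> y) \/ ((z /\ (y /\ x)) \/ ~x)) /\ y) = min(0.1, 0.9) = 0.1
((x -> (z -> z)) /\ ((~(y -> y) \/ ((z /\ (y /\ x)) \/ ~x)) /\ y)) = min(1, 0.1) = 0.1

0.10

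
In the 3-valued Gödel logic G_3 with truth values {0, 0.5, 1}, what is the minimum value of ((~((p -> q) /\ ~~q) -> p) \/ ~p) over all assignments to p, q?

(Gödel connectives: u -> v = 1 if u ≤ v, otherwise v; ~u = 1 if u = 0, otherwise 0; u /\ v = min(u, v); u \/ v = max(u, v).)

The minimum is attained at p = 0.5, q = 0:
  (p -> q): 0.5 > 0, so result = 0
  ~q: Gödel ¬ of 0 = 1 (operand is 0)
  ~~q: Gödel ¬ of 1 = 0 (operand ≠ 0)
  ((p -> q) /\ ~~q) = min(0, 0) = 0
  ~((p -> q) /\ ~~q): Gödel ¬ of 0 = 1 (operand is 0)
  (~((p -> q) /\ ~~q) -> p): 1 > 0.5, so result = 0.5
  ~p: Gödel ¬ of 0.5 = 0 (operand ≠ 0)
  ((~((p -> q) /\ ~~q) -> p) \/ ~p) = max(0.5, 0) = 0.5
Checking all 9 assignments confirms none give a value below 0.50.

0.50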